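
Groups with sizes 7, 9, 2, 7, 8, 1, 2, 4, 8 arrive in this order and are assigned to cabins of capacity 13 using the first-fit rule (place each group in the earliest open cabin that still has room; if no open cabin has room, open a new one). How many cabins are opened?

  7 → cabin 1 (new)  [load 7/13]
  9 → cabin 2 (new)  [load 9/13]
  2 → cabin 1  [load 9/13]
  7 → cabin 3 (new)  [load 7/13]
  8 → cabin 4 (new)  [load 8/13]
  1 → cabin 1  [load 10/13]
  2 → cabin 1  [load 12/13]
  4 → cabin 2  [load 13/13]
  8 → cabin 5 (new)  [load 8/13]
5 cabins opened.

5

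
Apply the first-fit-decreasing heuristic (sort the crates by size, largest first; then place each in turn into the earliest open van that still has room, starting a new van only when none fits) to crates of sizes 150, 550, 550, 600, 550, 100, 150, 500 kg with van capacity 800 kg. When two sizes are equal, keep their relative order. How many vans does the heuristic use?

5

Sorted descending: 600, 550, 550, 550, 500, 150, 150, 100.
  600 → van 1 (new)  [load 600/800]
  550 → van 2 (new)  [load 550/800]
  550 → van 3 (new)  [load 550/800]
  550 → van 4 (new)  [load 550/800]
  500 → van 5 (new)  [load 500/800]
  150 → van 1  [load 750/800]
  150 → van 2  [load 700/800]
  100 → van 2  [load 800/800]
5 vans opened.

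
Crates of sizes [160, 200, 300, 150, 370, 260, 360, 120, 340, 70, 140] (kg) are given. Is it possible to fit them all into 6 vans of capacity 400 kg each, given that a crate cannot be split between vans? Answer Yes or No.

No

Total = 2470 kg; ⌈2470/400⌉ = 7.
At least 7 vans are required, but only 6 are allowed.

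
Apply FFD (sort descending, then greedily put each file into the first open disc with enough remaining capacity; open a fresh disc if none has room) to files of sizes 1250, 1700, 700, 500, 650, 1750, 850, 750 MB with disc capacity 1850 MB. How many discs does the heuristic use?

5

Sorted descending: 1750, 1700, 1250, 850, 750, 700, 650, 500.
  1750 → disc 1 (new)  [load 1750/1850]
  1700 → disc 2 (new)  [load 1700/1850]
  1250 → disc 3 (new)  [load 1250/1850]
  850 → disc 4 (new)  [load 850/1850]
  750 → disc 4  [load 1600/1850]
  700 → disc 5 (new)  [load 700/1850]
  650 → disc 5  [load 1350/1850]
  500 → disc 3  [load 1750/1850]
5 discs opened.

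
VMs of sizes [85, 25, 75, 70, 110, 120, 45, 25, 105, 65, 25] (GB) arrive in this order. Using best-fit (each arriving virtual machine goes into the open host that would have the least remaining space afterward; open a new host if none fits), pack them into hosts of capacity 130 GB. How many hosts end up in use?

  85 → host 1 (new)  [load 85/130]
  25 → host 1  [load 110/130]
  75 → host 2 (new)  [load 75/130]
  70 → host 3 (new)  [load 70/130]
  110 → host 4 (new)  [load 110/130]
  120 → host 5 (new)  [load 120/130]
  45 → host 2  [load 120/130]
  25 → host 3  [load 95/130]
  105 → host 6 (new)  [load 105/130]
  65 → host 7 (new)  [load 65/130]
  25 → host 6  [load 130/130]
7 hosts opened.

7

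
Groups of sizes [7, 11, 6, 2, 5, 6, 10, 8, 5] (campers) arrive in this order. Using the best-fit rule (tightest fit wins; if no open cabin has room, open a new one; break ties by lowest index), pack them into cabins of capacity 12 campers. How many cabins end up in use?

  7 → cabin 1 (new)  [load 7/12]
  11 → cabin 2 (new)  [load 11/12]
  6 → cabin 3 (new)  [load 6/12]
  2 → cabin 1  [load 9/12]
  5 → cabin 3  [load 11/12]
  6 → cabin 4 (new)  [load 6/12]
  10 → cabin 5 (new)  [load 10/12]
  8 → cabin 6 (new)  [load 8/12]
  5 → cabin 4  [load 11/12]
6 cabins opened.

6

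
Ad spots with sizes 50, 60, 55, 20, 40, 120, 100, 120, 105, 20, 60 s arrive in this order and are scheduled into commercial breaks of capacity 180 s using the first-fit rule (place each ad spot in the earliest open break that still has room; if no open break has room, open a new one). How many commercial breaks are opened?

5

  50 → break 1 (new)  [load 50/180]
  60 → break 1  [load 110/180]
  55 → break 1  [load 165/180]
  20 → break 2 (new)  [load 20/180]
  40 → break 2  [load 60/180]
  120 → break 2  [load 180/180]
  100 → break 3 (new)  [load 100/180]
  120 → break 4 (new)  [load 120/180]
  105 → break 5 (new)  [load 105/180]
  20 → break 3  [load 120/180]
  60 → break 3  [load 180/180]
5 commercial breaks opened.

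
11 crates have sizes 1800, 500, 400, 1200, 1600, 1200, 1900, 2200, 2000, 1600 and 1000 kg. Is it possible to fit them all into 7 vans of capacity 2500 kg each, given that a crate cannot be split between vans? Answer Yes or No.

Total = 15400 kg; ⌈15400/2500⌉ = 7.
The bound of 7 does not rule out 7, but exhaustive search shows no assignment into 7 vans of capacity 2500 kg exists — the minimum is 8.

No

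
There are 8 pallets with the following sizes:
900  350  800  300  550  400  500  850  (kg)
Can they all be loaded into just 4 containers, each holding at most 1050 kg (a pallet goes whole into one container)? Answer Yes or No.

Total = 4650 kg; ⌈4650/1050⌉ = 5.
At least 5 containers are required, but only 4 are allowed.

No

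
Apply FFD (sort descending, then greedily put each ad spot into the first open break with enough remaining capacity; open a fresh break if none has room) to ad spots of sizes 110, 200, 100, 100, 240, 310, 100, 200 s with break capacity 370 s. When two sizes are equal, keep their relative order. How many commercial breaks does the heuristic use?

Sorted descending: 310, 240, 200, 200, 110, 100, 100, 100.
  310 → break 1 (new)  [load 310/370]
  240 → break 2 (new)  [load 240/370]
  200 → break 3 (new)  [load 200/370]
  200 → break 4 (new)  [load 200/370]
  110 → break 2  [load 350/370]
  100 → break 3  [load 300/370]
  100 → break 4  [load 300/370]
  100 → break 5 (new)  [load 100/370]
5 commercial breaks opened.

5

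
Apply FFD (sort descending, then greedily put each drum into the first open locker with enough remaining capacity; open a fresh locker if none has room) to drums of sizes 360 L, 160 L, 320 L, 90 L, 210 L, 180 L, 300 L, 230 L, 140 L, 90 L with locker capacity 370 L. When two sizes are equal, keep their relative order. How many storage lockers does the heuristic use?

Sorted descending: 360, 320, 300, 230, 210, 180, 160, 140, 90, 90.
  360 → locker 1 (new)  [load 360/370]
  320 → locker 2 (new)  [load 320/370]
  300 → locker 3 (new)  [load 300/370]
  230 → locker 4 (new)  [load 230/370]
  210 → locker 5 (new)  [load 210/370]
  180 → locker 6 (new)  [load 180/370]
  160 → locker 5  [load 370/370]
  140 → locker 4  [load 370/370]
  90 → locker 6  [load 270/370]
  90 → locker 6  [load 360/370]
6 storage lockers opened.

6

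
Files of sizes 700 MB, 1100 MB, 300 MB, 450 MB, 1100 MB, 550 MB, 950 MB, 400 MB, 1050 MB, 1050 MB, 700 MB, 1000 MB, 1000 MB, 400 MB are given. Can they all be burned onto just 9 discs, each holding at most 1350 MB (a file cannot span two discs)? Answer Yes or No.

No

Total = 10750 MB; ⌈10750/1350⌉ = 8.
9 files each exceed half the capacity and cannot share a disc, forcing at least 9 discs.
The bound of 9 does not rule out 9, but exhaustive search shows no assignment into 9 discs of capacity 1350 MB exists — the minimum is 10.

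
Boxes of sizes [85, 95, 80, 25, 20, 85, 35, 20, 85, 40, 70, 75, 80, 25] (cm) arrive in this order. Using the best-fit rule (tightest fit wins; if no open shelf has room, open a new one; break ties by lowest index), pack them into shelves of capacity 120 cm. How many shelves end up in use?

  85 → shelf 1 (new)  [load 85/120]
  95 → shelf 2 (new)  [load 95/120]
  80 → shelf 3 (new)  [load 80/120]
  25 → shelf 2  [load 120/120]
  20 → shelf 1  [load 105/120]
  85 → shelf 4 (new)  [load 85/120]
  35 → shelf 4  [load 120/120]
  20 → shelf 3  [load 100/120]
  85 → shelf 5 (new)  [load 85/120]
  40 → shelf 6 (new)  [load 40/120]
  70 → shelf 6  [load 110/120]
  75 → shelf 7 (new)  [load 75/120]
  80 → shelf 8 (new)  [load 80/120]
  25 → shelf 5  [load 110/120]
8 shelves opened.

8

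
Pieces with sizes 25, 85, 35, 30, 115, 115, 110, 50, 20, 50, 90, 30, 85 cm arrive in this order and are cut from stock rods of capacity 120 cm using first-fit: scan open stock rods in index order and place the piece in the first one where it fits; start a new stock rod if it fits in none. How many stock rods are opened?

  25 → stock rod 1 (new)  [load 25/120]
  85 → stock rod 1  [load 110/120]
  35 → stock rod 2 (new)  [load 35/120]
  30 → stock rod 2  [load 65/120]
  115 → stock rod 3 (new)  [load 115/120]
  115 → stock rod 4 (new)  [load 115/120]
  110 → stock rod 5 (new)  [load 110/120]
  50 → stock rod 2  [load 115/120]
  20 → stock rod 6 (new)  [load 20/120]
  50 → stock rod 6  [load 70/120]
  90 → stock rod 7 (new)  [load 90/120]
  30 → stock rod 6  [load 100/120]
  85 → stock rod 8 (new)  [load 85/120]
8 stock rods opened.

8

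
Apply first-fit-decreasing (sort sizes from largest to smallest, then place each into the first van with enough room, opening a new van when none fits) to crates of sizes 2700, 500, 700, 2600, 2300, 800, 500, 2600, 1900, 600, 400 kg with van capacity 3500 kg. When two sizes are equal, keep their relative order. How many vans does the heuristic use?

Sorted descending: 2700, 2600, 2600, 2300, 1900, 800, 700, 600, 500, 500, 400.
  2700 → van 1 (new)  [load 2700/3500]
  2600 → van 2 (new)  [load 2600/3500]
  2600 → van 3 (new)  [load 2600/3500]
  2300 → van 4 (new)  [load 2300/3500]
  1900 → van 5 (new)  [load 1900/3500]
  800 → van 1  [load 3500/3500]
  700 → van 2  [load 3300/3500]
  600 → van 3  [load 3200/3500]
  500 → van 4  [load 2800/3500]
  500 → van 4  [load 3300/3500]
  400 → van 5  [load 2300/3500]
5 vans opened.

5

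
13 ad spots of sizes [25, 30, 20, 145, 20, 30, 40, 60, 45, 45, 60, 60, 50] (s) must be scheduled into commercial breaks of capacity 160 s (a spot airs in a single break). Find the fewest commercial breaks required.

Total = 145 + 60 + 60 + 60 + 50 + 45 + 45 + 40 + 30 + 30 + 25 + 20 + 20 = 630 s.
Lower bound: ⌈630/160⌉ = 4 commercial breaks.
A packing using 5 commercial breaks:
  break 1: 145 = 145
  break 2: 60 + 60 + 40 = 160
  break 3: 60 + 50 + 45 = 155
  break 4: 45 + 30 + 30 + 25 + 20 = 150
  break 5: 20 = 20
No arrangement into 4 commercial breaks stays within capacity, so 5 is optimal.

5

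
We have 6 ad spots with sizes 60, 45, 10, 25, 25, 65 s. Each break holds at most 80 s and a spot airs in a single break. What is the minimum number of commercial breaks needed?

Total = 65 + 60 + 45 + 25 + 25 + 10 = 230 s.
Lower bound: ⌈230/80⌉ = 3 commercial breaks.
A packing using 4 commercial breaks:
  break 1: 65 + 10 = 75
  break 2: 60 = 60
  break 3: 45 + 25 = 70
  break 4: 25 = 25
No arrangement into 3 commercial breaks stays within capacity, so 4 is optimal.

4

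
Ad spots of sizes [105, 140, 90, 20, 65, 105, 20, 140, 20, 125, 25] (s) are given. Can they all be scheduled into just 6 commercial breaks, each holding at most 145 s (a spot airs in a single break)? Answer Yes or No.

No

Total = 855 s; ⌈855/145⌉ = 6.
The bound of 6 does not rule out 6, but exhaustive search shows no assignment into 6 commercial breaks of capacity 145 s exists — the minimum is 7.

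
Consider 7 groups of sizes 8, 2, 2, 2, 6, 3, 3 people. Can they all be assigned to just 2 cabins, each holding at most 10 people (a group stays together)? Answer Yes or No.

Total = 26 people; ⌈26/10⌉ = 3.
At least 3 cabins are required, but only 2 are allowed.

No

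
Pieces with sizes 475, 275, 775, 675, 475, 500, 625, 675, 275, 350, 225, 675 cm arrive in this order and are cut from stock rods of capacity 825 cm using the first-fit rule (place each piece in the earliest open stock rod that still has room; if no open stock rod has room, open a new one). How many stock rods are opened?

  475 → stock rod 1 (new)  [load 475/825]
  275 → stock rod 1  [load 750/825]
  775 → stock rod 2 (new)  [load 775/825]
  675 → stock rod 3 (new)  [load 675/825]
  475 → stock rod 4 (new)  [load 475/825]
  500 → stock rod 5 (new)  [load 500/825]
  625 → stock rod 6 (new)  [load 625/825]
  675 → stock rod 7 (new)  [load 675/825]
  275 → stock rod 4  [load 750/825]
  350 → stock rod 8 (new)  [load 350/825]
  225 → stock rod 5  [load 725/825]
  675 → stock rod 9 (new)  [load 675/825]
9 stock rods opened.

9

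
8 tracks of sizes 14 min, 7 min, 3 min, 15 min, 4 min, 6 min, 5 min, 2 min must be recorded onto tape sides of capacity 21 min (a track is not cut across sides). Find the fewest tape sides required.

Total = 15 + 14 + 7 + 6 + 5 + 4 + 3 + 2 = 56 min.
Lower bound: ⌈56/21⌉ = 3 tape sides.
A packing using 3 tape sides:
  side 1: 15 + 6 = 21
  side 2: 14 + 7 = 21
  side 3: 5 + 4 + 3 + 2 = 14
This matches the lower bound, so 3 is optimal.

3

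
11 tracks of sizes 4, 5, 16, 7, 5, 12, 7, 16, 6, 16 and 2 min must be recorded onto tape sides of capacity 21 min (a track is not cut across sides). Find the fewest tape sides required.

Total = 16 + 16 + 16 + 12 + 7 + 7 + 6 + 5 + 5 + 4 + 2 = 96 min.
Lower bound: ⌈96/21⌉ = 5 tape sides.
A packing using 5 tape sides:
  side 1: 16 + 5 = 21
  side 2: 16 + 5 = 21
  side 3: 16 + 4 = 20
  side 4: 12 + 7 + 2 = 21
  side 5: 7 + 6 = 13
This matches the lower bound, so 5 is optimal.

5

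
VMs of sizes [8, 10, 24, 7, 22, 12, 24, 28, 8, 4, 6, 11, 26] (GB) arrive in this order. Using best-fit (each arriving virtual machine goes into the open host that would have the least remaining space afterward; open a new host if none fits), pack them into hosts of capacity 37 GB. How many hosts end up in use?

  8 → host 1 (new)  [load 8/37]
  10 → host 1  [load 18/37]
  24 → host 2 (new)  [load 24/37]
  7 → host 2  [load 31/37]
  22 → host 3 (new)  [load 22/37]
  12 → host 3  [load 34/37]
  24 → host 4 (new)  [load 24/37]
  28 → host 5 (new)  [load 28/37]
  8 → host 5  [load 36/37]
  4 → host 2  [load 35/37]
  6 → host 4  [load 30/37]
  11 → host 1  [load 29/37]
  26 → host 6 (new)  [load 26/37]
6 hosts opened.

6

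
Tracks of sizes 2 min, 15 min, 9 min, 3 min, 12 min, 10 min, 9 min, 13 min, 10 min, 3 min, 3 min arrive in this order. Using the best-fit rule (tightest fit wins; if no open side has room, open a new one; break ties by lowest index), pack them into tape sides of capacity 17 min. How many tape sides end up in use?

  2 → side 1 (new)  [load 2/17]
  15 → side 1  [load 17/17]
  9 → side 2 (new)  [load 9/17]
  3 → side 2  [load 12/17]
  12 → side 3 (new)  [load 12/17]
  10 → side 4 (new)  [load 10/17]
  9 → side 5 (new)  [load 9/17]
  13 → side 6 (new)  [load 13/17]
  10 → side 7 (new)  [load 10/17]
  3 → side 6  [load 16/17]
  3 → side 2  [load 15/17]
7 tape sides opened.

7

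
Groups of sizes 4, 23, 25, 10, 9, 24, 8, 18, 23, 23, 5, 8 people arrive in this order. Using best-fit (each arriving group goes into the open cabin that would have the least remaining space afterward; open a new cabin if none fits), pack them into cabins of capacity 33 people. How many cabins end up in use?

7

  4 → cabin 1 (new)  [load 4/33]
  23 → cabin 1  [load 27/33]
  25 → cabin 2 (new)  [load 25/33]
  10 → cabin 3 (new)  [load 10/33]
  9 → cabin 3  [load 19/33]
  24 → cabin 4 (new)  [load 24/33]
  8 → cabin 2  [load 33/33]
  18 → cabin 5 (new)  [load 18/33]
  23 → cabin 6 (new)  [load 23/33]
  23 → cabin 7 (new)  [load 23/33]
  5 → cabin 1  [load 32/33]
  8 → cabin 4  [load 32/33]
7 cabins opened.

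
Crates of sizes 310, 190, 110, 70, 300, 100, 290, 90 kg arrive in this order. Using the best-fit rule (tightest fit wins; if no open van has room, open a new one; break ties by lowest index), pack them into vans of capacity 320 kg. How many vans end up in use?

5

  310 → van 1 (new)  [load 310/320]
  190 → van 2 (new)  [load 190/320]
  110 → van 2  [load 300/320]
  70 → van 3 (new)  [load 70/320]
  300 → van 4 (new)  [load 300/320]
  100 → van 3  [load 170/320]
  290 → van 5 (new)  [load 290/320]
  90 → van 3  [load 260/320]
5 vans opened.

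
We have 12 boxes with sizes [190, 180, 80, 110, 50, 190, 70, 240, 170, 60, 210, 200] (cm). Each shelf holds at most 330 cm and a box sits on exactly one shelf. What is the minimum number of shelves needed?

7

Total = 240 + 210 + 200 + 190 + 190 + 180 + 170 + 110 + 80 + 70 + 60 + 50 = 1750 cm.
Lower bound: ⌈1750/330⌉ = 6 shelves.
Also, 7 boxes each exceed 165 cm, and no two of those can share a shelf, so at least 7 shelves are needed.
A packing using 7 shelves:
  shelf 1: 240 + 80 = 320
  shelf 2: 210 + 110 = 320
  shelf 3: 200 + 70 + 60 = 330
  shelf 4: 190 + 50 = 240
  shelf 5: 190 = 190
  shelf 6: 180 = 180
  shelf 7: 170 = 170
This matches the lower bound, so 7 is optimal.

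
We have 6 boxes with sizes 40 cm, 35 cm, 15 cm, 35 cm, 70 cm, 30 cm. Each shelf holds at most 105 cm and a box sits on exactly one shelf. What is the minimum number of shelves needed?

3

Total = 70 + 40 + 35 + 35 + 30 + 15 = 225 cm.
Lower bound: ⌈225/105⌉ = 3 shelves.
A packing using 3 shelves:
  shelf 1: 70 + 35 = 105
  shelf 2: 40 + 35 + 30 = 105
  shelf 3: 15 = 15
This matches the lower bound, so 3 is optimal.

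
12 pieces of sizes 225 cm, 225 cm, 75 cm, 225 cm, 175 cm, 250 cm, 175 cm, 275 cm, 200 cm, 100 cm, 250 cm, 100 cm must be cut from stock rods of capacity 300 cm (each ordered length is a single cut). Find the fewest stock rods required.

9

Total = 275 + 250 + 250 + 225 + 225 + 225 + 200 + 175 + 175 + 100 + 100 + 75 = 2275 cm.
Lower bound: ⌈2275/300⌉ = 8 stock rods.
Also, 9 pieces each exceed 150 cm, and no two of those can share a stock rod, so at least 9 stock rods are needed.
A packing using 9 stock rods:
  stock rod 1: 275 = 275
  stock rod 2: 250 = 250
  stock rod 3: 250 = 250
  stock rod 4: 225 + 75 = 300
  stock rod 5: 225 = 225
  stock rod 6: 225 = 225
  stock rod 7: 200 + 100 = 300
  stock rod 8: 175 + 100 = 275
  stock rod 9: 175 = 175
This matches the lower bound, so 9 is optimal.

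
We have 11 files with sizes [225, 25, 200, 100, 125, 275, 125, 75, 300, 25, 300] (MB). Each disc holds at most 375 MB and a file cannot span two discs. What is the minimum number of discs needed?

Total = 300 + 300 + 275 + 225 + 200 + 125 + 125 + 100 + 75 + 25 + 25 = 1775 MB.
Lower bound: ⌈1775/375⌉ = 5 discs.
A packing using 5 discs:
  disc 1: 300 + 75 = 375
  disc 2: 300 + 25 + 25 = 350
  disc 3: 275 + 100 = 375
  disc 4: 225 + 125 = 350
  disc 5: 200 + 125 = 325
This matches the lower bound, so 5 is optimal.

5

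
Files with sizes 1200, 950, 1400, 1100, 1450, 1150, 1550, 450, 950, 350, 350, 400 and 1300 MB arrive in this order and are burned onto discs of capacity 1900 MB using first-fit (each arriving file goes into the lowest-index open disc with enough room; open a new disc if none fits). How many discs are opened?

8

  1200 → disc 1 (new)  [load 1200/1900]
  950 → disc 2 (new)  [load 950/1900]
  1400 → disc 3 (new)  [load 1400/1900]
  1100 → disc 4 (new)  [load 1100/1900]
  1450 → disc 5 (new)  [load 1450/1900]
  1150 → disc 6 (new)  [load 1150/1900]
  1550 → disc 7 (new)  [load 1550/1900]
  450 → disc 1  [load 1650/1900]
  950 → disc 2  [load 1900/1900]
  350 → disc 3  [load 1750/1900]
  350 → disc 4  [load 1450/1900]
  400 → disc 4  [load 1850/1900]
  1300 → disc 8 (new)  [load 1300/1900]
8 discs opened.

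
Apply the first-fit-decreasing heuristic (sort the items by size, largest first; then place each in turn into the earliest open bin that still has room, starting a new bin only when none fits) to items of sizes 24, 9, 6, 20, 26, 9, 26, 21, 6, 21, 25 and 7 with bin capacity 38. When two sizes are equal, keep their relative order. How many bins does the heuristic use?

Sorted descending: 26, 26, 25, 24, 21, 21, 20, 9, 9, 7, 6, 6.
  26 → bin 1 (new)  [load 26/38]
  26 → bin 2 (new)  [load 26/38]
  25 → bin 3 (new)  [load 25/38]
  24 → bin 4 (new)  [load 24/38]
  21 → bin 5 (new)  [load 21/38]
  21 → bin 6 (new)  [load 21/38]
  20 → bin 7 (new)  [load 20/38]
  9 → bin 1  [load 35/38]
  9 → bin 2  [load 35/38]
  7 → bin 3  [load 32/38]
  6 → bin 3  [load 38/38]
  6 → bin 4  [load 30/38]
7 bins opened.

7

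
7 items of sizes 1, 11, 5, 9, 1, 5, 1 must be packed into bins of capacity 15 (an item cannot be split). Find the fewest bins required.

Total = 11 + 9 + 5 + 5 + 1 + 1 + 1 = 33.
Lower bound: ⌈33/15⌉ = 3 bins.
A packing using 3 bins:
  bin 1: 11 + 1 + 1 + 1 = 14
  bin 2: 9 + 5 = 14
  bin 3: 5 = 5
This matches the lower bound, so 3 is optimal.

3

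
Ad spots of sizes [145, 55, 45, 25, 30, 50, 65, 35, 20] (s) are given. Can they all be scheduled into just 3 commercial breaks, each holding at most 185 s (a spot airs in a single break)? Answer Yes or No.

A valid assignment using 3 commercial breaks:
  break 1: 145 + 35 = 180
  break 2: 65 + 55 + 50 = 170
  break 3: 45 + 30 + 25 + 20 = 120
Every load is within 185 s, so 3 commercial breaks suffice.

Yes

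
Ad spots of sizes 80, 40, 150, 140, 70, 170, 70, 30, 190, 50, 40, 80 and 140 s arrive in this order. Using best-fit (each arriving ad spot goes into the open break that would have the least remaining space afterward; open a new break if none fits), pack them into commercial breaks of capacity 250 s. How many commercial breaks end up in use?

6

  80 → break 1 (new)  [load 80/250]
  40 → break 1  [load 120/250]
  150 → break 2 (new)  [load 150/250]
  140 → break 3 (new)  [load 140/250]
  70 → break 2  [load 220/250]
  170 → break 4 (new)  [load 170/250]
  70 → break 4  [load 240/250]
  30 → break 2  [load 250/250]
  190 → break 5 (new)  [load 190/250]
  50 → break 5  [load 240/250]
  40 → break 3  [load 180/250]
  80 → break 1  [load 200/250]
  140 → break 6 (new)  [load 140/250]
6 commercial breaks opened.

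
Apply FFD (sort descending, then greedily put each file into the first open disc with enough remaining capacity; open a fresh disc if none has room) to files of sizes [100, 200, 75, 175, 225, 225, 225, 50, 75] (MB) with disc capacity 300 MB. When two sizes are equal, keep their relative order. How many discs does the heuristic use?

Sorted descending: 225, 225, 225, 200, 175, 100, 75, 75, 50.
  225 → disc 1 (new)  [load 225/300]
  225 → disc 2 (new)  [load 225/300]
  225 → disc 3 (new)  [load 225/300]
  200 → disc 4 (new)  [load 200/300]
  175 → disc 5 (new)  [load 175/300]
  100 → disc 4  [load 300/300]
  75 → disc 1  [load 300/300]
  75 → disc 2  [load 300/300]
  50 → disc 3  [load 275/300]
5 discs opened.

5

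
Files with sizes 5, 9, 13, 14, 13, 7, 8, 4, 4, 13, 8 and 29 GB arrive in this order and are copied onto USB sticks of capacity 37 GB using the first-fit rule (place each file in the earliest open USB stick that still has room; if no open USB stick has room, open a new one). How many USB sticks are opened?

  5 → USB stick 1 (new)  [load 5/37]
  9 → USB stick 1  [load 14/37]
  13 → USB stick 1  [load 27/37]
  14 → USB stick 2 (new)  [load 14/37]
  13 → USB stick 2  [load 27/37]
  7 → USB stick 1  [load 34/37]
  8 → USB stick 2  [load 35/37]
  4 → USB stick 3 (new)  [load 4/37]
  4 → USB stick 3  [load 8/37]
  13 → USB stick 3  [load 21/37]
  8 → USB stick 3  [load 29/37]
  29 → USB stick 4 (new)  [load 29/37]
4 USB sticks opened.

4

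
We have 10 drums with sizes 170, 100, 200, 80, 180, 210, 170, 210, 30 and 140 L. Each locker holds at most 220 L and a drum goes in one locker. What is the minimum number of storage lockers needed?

Total = 210 + 210 + 200 + 180 + 170 + 170 + 140 + 100 + 80 + 30 = 1490 L.
Lower bound: ⌈1490/220⌉ = 7 storage lockers.
A packing using 8 storage lockers:
  locker 1: 210 = 210
  locker 2: 210 = 210
  locker 3: 200 = 200
  locker 4: 180 + 30 = 210
  locker 5: 170 = 170
  locker 6: 170 = 170
  locker 7: 140 + 80 = 220
  locker 8: 100 = 100
No arrangement into 7 storage lockers stays within capacity, so 8 is optimal.

8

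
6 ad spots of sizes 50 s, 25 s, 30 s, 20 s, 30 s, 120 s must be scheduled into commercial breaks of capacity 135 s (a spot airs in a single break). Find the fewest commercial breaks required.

3

Total = 120 + 50 + 30 + 30 + 25 + 20 = 275 s.
Lower bound: ⌈275/135⌉ = 3 commercial breaks.
A packing using 3 commercial breaks:
  break 1: 120 = 120
  break 2: 50 + 30 + 30 + 25 = 135
  break 3: 20 = 20
This matches the lower bound, so 3 is optimal.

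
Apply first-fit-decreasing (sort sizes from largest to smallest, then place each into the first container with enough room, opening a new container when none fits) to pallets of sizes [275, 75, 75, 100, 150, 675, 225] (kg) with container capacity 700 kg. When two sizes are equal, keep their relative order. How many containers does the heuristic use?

3

Sorted descending: 675, 275, 225, 150, 100, 75, 75.
  675 → container 1 (new)  [load 675/700]
  275 → container 2 (new)  [load 275/700]
  225 → container 2  [load 500/700]
  150 → container 2  [load 650/700]
  100 → container 3 (new)  [load 100/700]
  75 → container 3  [load 175/700]
  75 → container 3  [load 250/700]
3 containers opened.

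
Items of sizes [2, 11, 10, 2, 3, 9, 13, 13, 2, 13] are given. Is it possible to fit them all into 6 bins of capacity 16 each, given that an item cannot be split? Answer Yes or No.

Yes

A valid assignment using 6 bins:
  bin 1: 13 + 3 = 16
  bin 2: 13 + 2 = 15
  bin 3: 13 + 2 = 15
  bin 4: 11 + 2 = 13
  bin 5: 10 = 10
  bin 6: 9 = 9
Every load is within 16, so 6 bins suffice.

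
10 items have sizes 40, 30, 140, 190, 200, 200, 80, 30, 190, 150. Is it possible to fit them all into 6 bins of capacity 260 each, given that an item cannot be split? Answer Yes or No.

Yes

A valid assignment using 6 bins:
  bin 1: 200 + 40 = 240
  bin 2: 200 + 30 + 30 = 260
  bin 3: 190 = 190
  bin 4: 190 = 190
  bin 5: 150 + 80 = 230
  bin 6: 140 = 140
Every load is within 260, so 6 bins suffice.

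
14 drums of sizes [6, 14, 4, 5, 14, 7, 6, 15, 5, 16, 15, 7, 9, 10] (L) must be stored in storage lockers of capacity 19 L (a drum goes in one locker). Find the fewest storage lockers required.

Total = 16 + 15 + 15 + 14 + 14 + 10 + 9 + 7 + 7 + 6 + 6 + 5 + 5 + 4 = 133 L.
Lower bound: ⌈133/19⌉ = 7 storage lockers.
A packing using 8 storage lockers:
  locker 1: 16 = 16
  locker 2: 15 + 4 = 19
  locker 3: 15 = 15
  locker 4: 14 + 5 = 19
  locker 5: 14 + 5 = 19
  locker 6: 10 + 9 = 19
  locker 7: 7 + 7 = 14
  locker 8: 6 + 6 = 12
No arrangement into 7 storage lockers stays within capacity, so 8 is optimal.

8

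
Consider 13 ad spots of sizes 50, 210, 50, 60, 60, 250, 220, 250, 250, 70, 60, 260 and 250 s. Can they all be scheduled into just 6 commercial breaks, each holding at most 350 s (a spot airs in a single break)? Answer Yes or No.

No

Total = 2040 s; ⌈2040/350⌉ = 6.
7 ad spots each exceed half the capacity and cannot share a break, forcing at least 7 commercial breaks.
At least 7 commercial breaks are required, but only 6 are allowed.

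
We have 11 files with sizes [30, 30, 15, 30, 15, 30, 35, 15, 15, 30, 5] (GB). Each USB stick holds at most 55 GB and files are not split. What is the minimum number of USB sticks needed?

6

Total = 35 + 30 + 30 + 30 + 30 + 30 + 15 + 15 + 15 + 15 + 5 = 250 GB.
Lower bound: ⌈250/55⌉ = 5 USB sticks.
Also, 6 files each exceed 55/2 GB, and no two of those can share a USB stick, so at least 6 USB sticks are needed.
A packing using 6 USB sticks:
  USB stick 1: 35 + 15 + 5 = 55
  USB stick 2: 30 + 15 = 45
  USB stick 3: 30 + 15 = 45
  USB stick 4: 30 + 15 = 45
  USB stick 5: 30 = 30
  USB stick 6: 30 = 30
This matches the lower bound, so 6 is optimal.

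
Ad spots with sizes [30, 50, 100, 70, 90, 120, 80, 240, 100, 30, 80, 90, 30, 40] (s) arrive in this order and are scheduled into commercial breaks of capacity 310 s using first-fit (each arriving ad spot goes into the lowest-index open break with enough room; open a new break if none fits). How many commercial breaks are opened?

4

  30 → break 1 (new)  [load 30/310]
  50 → break 1  [load 80/310]
  100 → break 1  [load 180/310]
  70 → break 1  [load 250/310]
  90 → break 2 (new)  [load 90/310]
  120 → break 2  [load 210/310]
  80 → break 2  [load 290/310]
  240 → break 3 (new)  [load 240/310]
  100 → break 4 (new)  [load 100/310]
  30 → break 1  [load 280/310]
  80 → break 4  [load 180/310]
  90 → break 4  [load 270/310]
  30 → break 1  [load 310/310]
  40 → break 3  [load 280/310]
4 commercial breaks opened.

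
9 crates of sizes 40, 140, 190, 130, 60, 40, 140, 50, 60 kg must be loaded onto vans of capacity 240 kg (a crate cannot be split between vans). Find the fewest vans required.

4

Total = 190 + 140 + 140 + 130 + 60 + 60 + 50 + 40 + 40 = 850 kg.
Lower bound: ⌈850/240⌉ = 4 vans.
A packing using 4 vans:
  van 1: 190 + 50 = 240
  van 2: 140 + 60 + 40 = 240
  van 3: 140 + 60 + 40 = 240
  van 4: 130 = 130
This matches the lower bound, so 4 is optimal.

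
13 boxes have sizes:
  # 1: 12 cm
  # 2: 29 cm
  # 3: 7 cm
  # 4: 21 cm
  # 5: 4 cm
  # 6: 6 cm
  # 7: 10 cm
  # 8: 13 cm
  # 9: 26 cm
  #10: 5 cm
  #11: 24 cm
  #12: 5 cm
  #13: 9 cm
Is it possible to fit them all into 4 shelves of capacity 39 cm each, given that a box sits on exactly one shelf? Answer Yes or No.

Total = 171 cm; ⌈171/39⌉ = 5.
At least 5 shelves are required, but only 4 are allowed.

No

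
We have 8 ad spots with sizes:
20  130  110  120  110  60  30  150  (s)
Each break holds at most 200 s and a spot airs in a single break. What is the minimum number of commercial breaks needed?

Total = 150 + 130 + 120 + 110 + 110 + 60 + 30 + 20 = 730 s.
Lower bound: ⌈730/200⌉ = 4 commercial breaks.
Also, 5 ad spots each exceed 100 s, and no two of those can share a break, so at least 5 commercial breaks are needed.
A packing using 5 commercial breaks:
  break 1: 150 + 30 + 20 = 200
  break 2: 130 + 60 = 190
  break 3: 120 = 120
  break 4: 110 = 110
  break 5: 110 = 110
This matches the lower bound, so 5 is optimal.

5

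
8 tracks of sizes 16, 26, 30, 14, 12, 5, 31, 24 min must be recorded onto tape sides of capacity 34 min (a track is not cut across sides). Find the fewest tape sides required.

Total = 31 + 30 + 26 + 24 + 16 + 14 + 12 + 5 = 158 min.
Lower bound: ⌈158/34⌉ = 5 tape sides.
A packing using 6 tape sides:
  side 1: 31 = 31
  side 2: 30 = 30
  side 3: 26 + 5 = 31
  side 4: 24 = 24
  side 5: 16 + 14 = 30
  side 6: 12 = 12
No arrangement into 5 tape sides stays within capacity, so 6 is optimal.

6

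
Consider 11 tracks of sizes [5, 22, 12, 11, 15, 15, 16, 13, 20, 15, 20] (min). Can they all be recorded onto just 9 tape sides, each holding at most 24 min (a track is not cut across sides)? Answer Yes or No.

Yes

A valid assignment using 9 tape sides:
  side 1: 22 = 22
  side 2: 20 = 20
  side 3: 20 = 20
  side 4: 16 + 5 = 21
  side 5: 15 = 15
  side 6: 15 = 15
  side 7: 15 = 15
  side 8: 13 + 11 = 24
  side 9: 12 = 12
Every load is within 24 min, so 9 tape sides suffice.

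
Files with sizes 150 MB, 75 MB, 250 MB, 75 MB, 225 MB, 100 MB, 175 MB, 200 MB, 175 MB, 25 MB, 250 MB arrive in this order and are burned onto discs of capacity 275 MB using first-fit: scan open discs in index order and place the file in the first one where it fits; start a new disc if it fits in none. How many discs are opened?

8

  150 → disc 1 (new)  [load 150/275]
  75 → disc 1  [load 225/275]
  250 → disc 2 (new)  [load 250/275]
  75 → disc 3 (new)  [load 75/275]
  225 → disc 4 (new)  [load 225/275]
  100 → disc 3  [load 175/275]
  175 → disc 5 (new)  [load 175/275]
  200 → disc 6 (new)  [load 200/275]
  175 → disc 7 (new)  [load 175/275]
  25 → disc 1  [load 250/275]
  250 → disc 8 (new)  [load 250/275]
8 discs opened.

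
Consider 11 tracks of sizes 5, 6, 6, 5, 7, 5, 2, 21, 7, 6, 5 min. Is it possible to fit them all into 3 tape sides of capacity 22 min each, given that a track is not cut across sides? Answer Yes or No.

Total = 75 min; ⌈75/22⌉ = 4.
At least 4 tape sides are required, but only 3 are allowed.

No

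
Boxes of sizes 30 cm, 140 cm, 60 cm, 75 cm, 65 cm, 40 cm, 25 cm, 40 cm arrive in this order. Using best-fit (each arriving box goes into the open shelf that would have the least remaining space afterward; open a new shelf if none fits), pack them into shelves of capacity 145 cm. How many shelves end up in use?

  30 → shelf 1 (new)  [load 30/145]
  140 → shelf 2 (new)  [load 140/145]
  60 → shelf 1  [load 90/145]
  75 → shelf 3 (new)  [load 75/145]
  65 → shelf 3  [load 140/145]
  40 → shelf 1  [load 130/145]
  25 → shelf 4 (new)  [load 25/145]
  40 → shelf 4  [load 65/145]
4 shelves opened.

4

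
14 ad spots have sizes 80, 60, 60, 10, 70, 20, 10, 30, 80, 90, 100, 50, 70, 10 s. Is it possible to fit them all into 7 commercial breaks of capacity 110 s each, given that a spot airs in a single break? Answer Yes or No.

No

Total = 740 s; ⌈740/110⌉ = 7.
8 ad spots each exceed half the capacity and cannot share a break, forcing at least 8 commercial breaks.
At least 8 commercial breaks are required, but only 7 are allowed.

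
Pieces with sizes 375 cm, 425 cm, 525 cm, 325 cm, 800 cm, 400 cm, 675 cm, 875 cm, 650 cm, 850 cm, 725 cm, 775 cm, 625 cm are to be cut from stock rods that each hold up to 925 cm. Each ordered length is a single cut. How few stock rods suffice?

11

Total = 875 + 850 + 800 + 775 + 725 + 675 + 650 + 625 + 525 + 425 + 400 + 375 + 325 = 8025 cm.
Lower bound: ⌈8025/925⌉ = 9 stock rods.
A packing using 11 stock rods:
  stock rod 1: 875 = 875
  stock rod 2: 850 = 850
  stock rod 3: 800 = 800
  stock rod 4: 775 = 775
  stock rod 5: 725 = 725
  stock rod 6: 675 = 675
  stock rod 7: 650 = 650
  stock rod 8: 625 = 625
  stock rod 9: 525 + 400 = 925
  stock rod 10: 425 + 375 = 800
  stock rod 11: 325 = 325
No arrangement into 10 stock rods stays within capacity, so 11 is optimal.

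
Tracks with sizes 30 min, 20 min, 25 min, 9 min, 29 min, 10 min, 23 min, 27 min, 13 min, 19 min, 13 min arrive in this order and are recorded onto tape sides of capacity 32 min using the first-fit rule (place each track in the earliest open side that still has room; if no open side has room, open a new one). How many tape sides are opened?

  30 → side 1 (new)  [load 30/32]
  20 → side 2 (new)  [load 20/32]
  25 → side 3 (new)  [load 25/32]
  9 → side 2  [load 29/32]
  29 → side 4 (new)  [load 29/32]
  10 → side 5 (new)  [load 10/32]
  23 → side 6 (new)  [load 23/32]
  27 → side 7 (new)  [load 27/32]
  13 → side 5  [load 23/32]
  19 → side 8 (new)  [load 19/32]
  13 → side 8  [load 32/32]
8 tape sides opened.

8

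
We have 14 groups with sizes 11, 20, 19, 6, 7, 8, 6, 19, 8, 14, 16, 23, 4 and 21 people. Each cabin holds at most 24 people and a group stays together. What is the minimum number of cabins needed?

9

Total = 23 + 21 + 20 + 19 + 19 + 16 + 14 + 11 + 8 + 8 + 7 + 6 + 6 + 4 = 182 people.
Lower bound: ⌈182/24⌉ = 8 cabins.
A packing using 9 cabins:
  cabin 1: 23 = 23
  cabin 2: 21 = 21
  cabin 3: 20 + 4 = 24
  cabin 4: 19 = 19
  cabin 5: 19 = 19
  cabin 6: 16 + 8 = 24
  cabin 7: 14 + 8 = 22
  cabin 8: 11 + 7 + 6 = 24
  cabin 9: 6 = 6
No arrangement into 8 cabins stays within capacity, so 9 is optimal.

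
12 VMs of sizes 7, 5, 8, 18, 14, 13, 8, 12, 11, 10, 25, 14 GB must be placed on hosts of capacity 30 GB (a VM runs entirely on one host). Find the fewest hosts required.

5

Total = 25 + 18 + 14 + 14 + 13 + 12 + 11 + 10 + 8 + 8 + 7 + 5 = 145 GB.
Lower bound: ⌈145/30⌉ = 5 hosts.
A packing using 5 hosts:
  host 1: 25 + 5 = 30
  host 2: 18 + 12 = 30
  host 3: 14 + 14 = 28
  host 4: 13 + 10 + 7 = 30
  host 5: 11 + 8 + 8 = 27
This matches the lower bound, so 5 is optimal.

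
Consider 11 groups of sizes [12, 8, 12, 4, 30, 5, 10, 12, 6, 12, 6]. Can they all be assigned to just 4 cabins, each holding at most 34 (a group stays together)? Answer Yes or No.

A valid assignment using 4 cabins:
  cabin 1: 30 + 4 = 34
  cabin 2: 12 + 12 + 10 = 34
  cabin 3: 12 + 12 + 8 = 32
  cabin 4: 6 + 6 + 5 = 17
Every load is within 34, so 4 cabins suffice.

Yes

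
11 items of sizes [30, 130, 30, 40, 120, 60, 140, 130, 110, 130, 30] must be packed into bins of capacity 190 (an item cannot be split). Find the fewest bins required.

6

Total = 140 + 130 + 130 + 130 + 120 + 110 + 60 + 40 + 30 + 30 + 30 = 950.
Lower bound: ⌈950/190⌉ = 5 bins.
Also, 6 items each exceed 95, and no two of those can share a bin, so at least 6 bins are needed.
A packing using 6 bins:
  bin 1: 140 + 40 = 180
  bin 2: 130 + 60 = 190
  bin 3: 130 + 30 + 30 = 190
  bin 4: 130 + 30 = 160
  bin 5: 120 = 120
  bin 6: 110 = 110
This matches the lower bound, so 6 is optimal.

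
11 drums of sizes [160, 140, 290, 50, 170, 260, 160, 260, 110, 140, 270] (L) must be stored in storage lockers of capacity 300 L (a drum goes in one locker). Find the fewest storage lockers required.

Total = 290 + 270 + 260 + 260 + 170 + 160 + 160 + 140 + 140 + 110 + 50 = 2010 L.
Lower bound: ⌈2010/300⌉ = 7 storage lockers.
A packing using 8 storage lockers:
  locker 1: 290 = 290
  locker 2: 270 = 270
  locker 3: 260 = 260
  locker 4: 260 = 260
  locker 5: 170 + 110 = 280
  locker 6: 160 + 140 = 300
  locker 7: 160 + 140 = 300
  locker 8: 50 = 50
No arrangement into 7 storage lockers stays within capacity, so 8 is optimal.

8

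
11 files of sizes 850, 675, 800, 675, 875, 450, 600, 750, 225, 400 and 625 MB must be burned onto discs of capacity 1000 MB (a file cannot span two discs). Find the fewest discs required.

9

Total = 875 + 850 + 800 + 750 + 675 + 675 + 625 + 600 + 450 + 400 + 225 = 6925 MB.
Lower bound: ⌈6925/1000⌉ = 7 discs.
Also, 8 files each exceed 500 MB, and no two of those can share a disc, so at least 8 discs are needed.
A packing using 9 discs:
  disc 1: 875 = 875
  disc 2: 850 = 850
  disc 3: 800 = 800
  disc 4: 750 + 225 = 975
  disc 5: 675 = 675
  disc 6: 675 = 675
  disc 7: 625 = 625
  disc 8: 600 + 400 = 1000
  disc 9: 450 = 450
No arrangement into 8 discs stays within capacity, so 9 is optimal.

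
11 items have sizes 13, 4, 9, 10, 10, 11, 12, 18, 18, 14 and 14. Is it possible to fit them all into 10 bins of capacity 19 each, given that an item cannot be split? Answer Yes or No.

A valid assignment using 9 bins:
  bin 1: 18 = 18
  bin 2: 18 = 18
  bin 3: 14 + 4 = 18
  bin 4: 14 = 14
  bin 5: 13 = 13
  bin 6: 12 = 12
  bin 7: 11 = 11
  bin 8: 10 + 9 = 19
  bin 9: 10 = 10
That uses only 9 ≤ 10, so 10 bins are enough.

Yes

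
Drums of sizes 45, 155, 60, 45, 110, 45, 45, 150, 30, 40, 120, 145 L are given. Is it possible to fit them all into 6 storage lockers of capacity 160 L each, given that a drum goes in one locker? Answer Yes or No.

No

Total = 990 L; ⌈990/160⌉ = 7.
At least 7 storage lockers are required, but only 6 are allowed.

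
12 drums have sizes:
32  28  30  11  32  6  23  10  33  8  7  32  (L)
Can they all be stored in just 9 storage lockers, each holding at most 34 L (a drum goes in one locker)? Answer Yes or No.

A valid assignment using 8 storage lockers:
  locker 1: 33 = 33
  locker 2: 32 = 32
  locker 3: 32 = 32
  locker 4: 32 = 32
  locker 5: 30 = 30
  locker 6: 28 + 6 = 34
  locker 7: 23 + 11 = 34
  locker 8: 10 + 8 + 7 = 25
That uses only 8 ≤ 9, so 9 storage lockers are enough.

Yes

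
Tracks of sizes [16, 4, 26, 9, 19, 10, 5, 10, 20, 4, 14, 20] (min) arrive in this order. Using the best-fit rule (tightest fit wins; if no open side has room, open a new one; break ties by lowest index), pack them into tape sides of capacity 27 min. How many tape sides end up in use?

  16 → side 1 (new)  [load 16/27]
  4 → side 1  [load 20/27]
  26 → side 2 (new)  [load 26/27]
  9 → side 3 (new)  [load 9/27]
  19 → side 4 (new)  [load 19/27]
  10 → side 3  [load 19/27]
  5 → side 1  [load 25/27]
  10 → side 5 (new)  [load 10/27]
  20 → side 6 (new)  [load 20/27]
  4 → side 6  [load 24/27]
  14 → side 5  [load 24/27]
  20 → side 7 (new)  [load 20/27]
7 tape sides opened.

7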